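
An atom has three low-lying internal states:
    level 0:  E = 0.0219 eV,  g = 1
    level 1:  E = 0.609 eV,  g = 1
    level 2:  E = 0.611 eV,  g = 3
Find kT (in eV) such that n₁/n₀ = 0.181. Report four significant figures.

0.3435 eV

n₁/n₀ = (g₁/g₀) exp[−(E₁−E₀)/kT] = 0.181.
⇒ (E₁−E₀)/kT = ln((1/1)/0.181) = ln(5.52486) = 1.70926.
kT = 0.5871 eV / 1.70926 = 0.3435 eV.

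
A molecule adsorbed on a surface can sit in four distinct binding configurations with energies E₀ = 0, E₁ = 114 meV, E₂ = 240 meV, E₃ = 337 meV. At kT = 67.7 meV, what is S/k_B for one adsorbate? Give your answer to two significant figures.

0.57

Eᵢ/kT = 0, 1.684, 3.545, 4.978.
Z = Σ e^(−Eᵢ/kT) = e^(−0) + e^(−1.684) + e^(−3.545) + e^(−4.978) = 1.000 + 0.1856 + 0.02887 + 0.006888 = 1.221.
⟨E⟩ = Σ EᵢPᵢ = 24.90 meV.
S/k_B = ln Z + ⟨E⟩/kT = ln(1.221) + 24.90/67.7 = 0.1997 + 0.3678 = 0.57.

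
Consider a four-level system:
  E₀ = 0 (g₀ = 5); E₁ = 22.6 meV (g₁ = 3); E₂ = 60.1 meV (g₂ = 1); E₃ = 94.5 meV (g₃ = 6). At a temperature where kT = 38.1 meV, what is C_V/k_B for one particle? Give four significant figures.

Eᵢ/kT = 0, 0.593176, 1.57743, 2.48031.
Z = Σ gᵢe^(−Eᵢ/kT) = 5·e^(−0) + 3·e^(−0.593176) + 1·e^(−1.57743) + 6·e^(−2.48031) = 5.00000 + 1.65771 + 0.206505 + 0.502304 = 7.36652.
⟨E⟩ = 13.2142 meV, ⟨E²⟩ = 825.124 meV².
C_V/k_B = (⟨E²⟩ − ⟨E⟩²)/(kT)² = (825.124 − 174.615)/1451.61 = 0.4481.

0.4481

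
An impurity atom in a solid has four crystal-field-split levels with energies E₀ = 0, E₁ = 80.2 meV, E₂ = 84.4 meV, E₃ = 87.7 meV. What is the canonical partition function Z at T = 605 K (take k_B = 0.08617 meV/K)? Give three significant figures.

k_BT = 0.08617 × 605 K = 52.133 meV.
Eᵢ/kT = 0, 1.5384, 1.6189, 1.6822.
Z = Σ e^(−Eᵢ/kT) = e^(−0) + e^(−1.5384) + e^(−1.6189) + e^(−1.6822) = 1.0000 + 0.21472 + 0.19812 + 0.18596 = 1.5988.

Z = 1.60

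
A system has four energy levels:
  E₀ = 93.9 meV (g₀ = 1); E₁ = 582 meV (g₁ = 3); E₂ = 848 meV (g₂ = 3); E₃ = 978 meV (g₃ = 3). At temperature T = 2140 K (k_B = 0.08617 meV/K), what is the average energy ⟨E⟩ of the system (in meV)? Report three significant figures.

221 meV

k_BT = 0.08617 × 2140 K = 184.40 meV.
Eᵢ/kT = 0.50922, 3.1562, 4.5987, 5.3037.
Z = Σ gᵢe^(−Eᵢ/kT) = 1·e^(−0.50922) + 3·e^(−3.1562) + 3·e^(−4.5987) + 3·e^(−5.3037) = 0.60096 + 0.12776 + 0.030195 + 0.014919 = 0.77383.
⟨E⟩ = Σ Eᵢ gᵢe^(−Eᵢ/kT) / Z = (93.9·0.60096 + 582·0.12776 + 848·0.030195 + 978·0.014919) / 0.77383 = 221 meV.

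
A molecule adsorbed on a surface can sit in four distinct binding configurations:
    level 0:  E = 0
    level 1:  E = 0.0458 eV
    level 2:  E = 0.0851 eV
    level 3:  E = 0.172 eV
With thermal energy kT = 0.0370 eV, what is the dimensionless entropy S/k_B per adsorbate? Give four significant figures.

0.7893

Eᵢ/kT = 0, 1.23784, 2.30000, 4.64865.
Z = Σ e^(−Eᵢ/kT) = e^(−0) + e^(−1.23784) + e^(−2.30000) + e^(−4.64865) = 1.00000 + 0.290010 + 0.100259 + 0.00957452 = 1.39984.
⟨E⟩ = Σ EᵢPᵢ = 0.0167600 eV.
S/k_B = ln Z + ⟨E⟩/kT = ln(1.39984) + 0.0167600/0.0370 = 0.336358 + 0.452973 = 0.7893.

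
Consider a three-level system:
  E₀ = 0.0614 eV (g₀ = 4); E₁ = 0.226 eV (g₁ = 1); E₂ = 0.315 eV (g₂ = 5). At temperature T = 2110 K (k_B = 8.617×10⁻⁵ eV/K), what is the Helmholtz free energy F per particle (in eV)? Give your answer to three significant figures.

k_BT = 8.617×10⁻⁵ × 2110 K = 0.18182 eV.
Eᵢ/kT = 0.33770, 1.2430, 1.7325.
Z = Σ gᵢe^(−Eᵢ/kT) = 4·e^(−0.33770) + 1·e^(−1.2430) + 5·e^(−1.7325) = 2.8536 + 0.28852 + 0.88421 = 4.0263.
F = −kT ln Z = −0.18182 × ln(4.0263) = −0.18182 × 1.3928 = -0.253 eV.

-0.253 eV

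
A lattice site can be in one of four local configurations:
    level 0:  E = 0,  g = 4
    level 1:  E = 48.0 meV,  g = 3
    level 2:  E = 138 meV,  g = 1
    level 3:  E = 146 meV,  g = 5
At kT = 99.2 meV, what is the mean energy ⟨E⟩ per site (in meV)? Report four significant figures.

40.11 meV

Eᵢ/kT = 0, 0.483871, 1.39113, 1.47177.
Z = Σ gᵢe^(−Eᵢ/kT) = 4·e^(−0) + 3·e^(−0.483871) + 1·e^(−1.39113) + 5·e^(−1.47177) = 4.00000 + 1.84918 + 0.248794 + 1.14759 = 7.24556.
⟨E⟩ = Σ Eᵢ gᵢe^(−Eᵢ/kT) / Z = (0·4.00000 + 48.0·1.84918 + 138·0.248794 + 146·1.14759) / 7.24556 = 40.11 meV.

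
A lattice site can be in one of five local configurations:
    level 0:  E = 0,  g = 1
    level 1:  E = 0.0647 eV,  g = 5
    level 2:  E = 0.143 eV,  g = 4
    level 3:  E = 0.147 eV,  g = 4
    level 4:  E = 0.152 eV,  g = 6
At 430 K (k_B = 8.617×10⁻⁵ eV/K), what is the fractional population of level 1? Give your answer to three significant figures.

0.409

k_BT = 8.617×10⁻⁵ × 430 K = 0.037053 eV.
Eᵢ/kT = 0, 1.7461, 3.8593, 3.9673, 4.1022.
Z = Σ gᵢe^(−Eᵢ/kT) = 1·e^(−0) + 5·e^(−1.7461) + 4·e^(−3.8593) + 4·e^(−3.9673) + 6·e^(−4.1022) = 1.0000 + 0.87226 + 0.084331 + 0.075698 + 0.099218 = 2.1315.
P₁ = g₁ e^(−E₁/kT) / Z = 0.87226/2.1315 = 0.409.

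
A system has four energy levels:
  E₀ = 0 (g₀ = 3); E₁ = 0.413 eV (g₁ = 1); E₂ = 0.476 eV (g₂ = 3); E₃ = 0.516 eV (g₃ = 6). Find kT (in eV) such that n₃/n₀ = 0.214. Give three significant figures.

n₃/n₀ = (g₃/g₀) exp[−(E₃−E₀)/kT] = 0.214.
⇒ (E₃−E₀)/kT = ln((6/3)/0.214) = ln(9.3458) = 2.2349.
kT = 0.516 eV / 2.2349 = 0.231 eV.

0.231 eV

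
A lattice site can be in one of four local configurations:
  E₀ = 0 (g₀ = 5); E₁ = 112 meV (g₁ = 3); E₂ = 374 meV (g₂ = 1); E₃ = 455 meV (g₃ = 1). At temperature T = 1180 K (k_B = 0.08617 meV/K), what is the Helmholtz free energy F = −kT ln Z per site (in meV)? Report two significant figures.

-180 meV

k_BT = 0.08617 × 1180 K = 101.7 meV.
Eᵢ/kT = 0, 1.101, 3.677, 4.474.
Z = Σ gᵢe^(−Eᵢ/kT) = 5·e^(−0) + 3·e^(−1.101) + 1·e^(−3.677) + 1·e^(−4.474) = 5.000 + 0.9976 + 0.02530 + 0.01140 = 6.034.
F = −kT ln Z = −101.7 × ln(6.034) = −101.7 × 1.797 = -180 meV.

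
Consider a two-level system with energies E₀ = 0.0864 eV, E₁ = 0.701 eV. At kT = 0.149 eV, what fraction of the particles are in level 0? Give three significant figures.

Eᵢ/kT = 0.57987, 4.7047.
Z = Σ e^(−Eᵢ/kT) = e^(−0.57987) + e^(−4.7047) = 0.55997 + 0.0090526 = 0.56902.
P₀ = e^(−E₀/kT) / Z = 0.55997/0.56902 = 0.984.

0.984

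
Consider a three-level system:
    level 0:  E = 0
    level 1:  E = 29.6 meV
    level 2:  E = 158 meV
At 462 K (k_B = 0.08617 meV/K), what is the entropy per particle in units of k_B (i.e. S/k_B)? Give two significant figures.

k_BT = 0.08617 × 462 K = 39.81 meV.
Eᵢ/kT = 0, 0.7435, 3.969.
Z = Σ e^(−Eᵢ/kT) = e^(−0) + e^(−0.7435) + e^(−3.969) = 1.000 + 0.4754 + 0.01889 = 1.494.
⟨E⟩ = Σ EᵢPᵢ = 11.42 meV.
S/k_B = ln Z + ⟨E⟩/kT = ln(1.494) + 11.42/39.81 = 0.4015 + 0.2869 = 0.69.

0.69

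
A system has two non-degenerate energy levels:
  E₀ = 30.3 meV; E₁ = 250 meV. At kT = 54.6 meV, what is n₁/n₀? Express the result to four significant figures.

n₁/n₀ = exp[−(E₁−E₀)/kT] = exp(−(219.7 meV)/(54.6 meV)) = exp(-4.02381) = 0.01788.

0.01788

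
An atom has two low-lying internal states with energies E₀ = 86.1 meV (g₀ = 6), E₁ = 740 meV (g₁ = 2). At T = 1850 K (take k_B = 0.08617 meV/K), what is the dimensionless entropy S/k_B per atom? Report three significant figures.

1.82

k_BT = 0.08617 × 1850 K = 159.41 meV.
Eᵢ/kT = 0.54012, 4.6421.
Z = Σ gᵢe^(−Eᵢ/kT) = 6·e^(−0.54012) + 2·e^(−4.6421) = 3.4961 + 0.019275 = 3.5154.
⟨E⟩ = Σ EᵢPᵢ = 89.685 meV.
S/k_B = ln Z + ⟨E⟩/kT = ln(3.5154) + 89.685/159.41 = 1.2572 + 0.56261 = 1.82.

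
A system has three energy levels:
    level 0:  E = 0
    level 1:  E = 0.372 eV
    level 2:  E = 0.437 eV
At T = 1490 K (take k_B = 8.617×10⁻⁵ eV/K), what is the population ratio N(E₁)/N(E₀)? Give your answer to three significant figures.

0.0552

k_BT = 8.617×10⁻⁵ × 1490 K = 0.12839 eV.
n₁/n₀ = exp[−(E₁−E₀)/kT] = exp(−(0.372 eV)/(0.12839 eV)) = exp(-2.8974) = 0.0552.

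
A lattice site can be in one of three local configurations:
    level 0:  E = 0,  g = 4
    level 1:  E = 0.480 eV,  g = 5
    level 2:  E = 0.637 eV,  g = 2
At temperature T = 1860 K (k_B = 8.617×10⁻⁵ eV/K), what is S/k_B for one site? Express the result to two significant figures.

1.7

k_BT = 8.617×10⁻⁵ × 1860 K = 0.1603 eV.
Eᵢ/kT = 0, 2.994, 3.974.
Z = Σ gᵢe^(−Eᵢ/kT) = 4·e^(−0) + 5·e^(−2.994) + 2·e^(−3.974) = 4.000 + 0.2504 + 0.03760 = 4.288.
⟨E⟩ = Σ EᵢPᵢ = 0.03362 eV.
S/k_B = ln Z + ⟨E⟩/kT = ln(4.288) + 0.03362/0.1603 = 1.456 + 0.2097 = 1.7.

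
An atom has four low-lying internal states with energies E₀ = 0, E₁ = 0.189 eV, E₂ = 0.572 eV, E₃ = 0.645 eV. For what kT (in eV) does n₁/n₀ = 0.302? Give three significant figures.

n₁/n₀ = exp[−(E₁−E₀)/kT] = 0.302.
⇒ (E₁−E₀)/kT = ln(1/0.302) = ln(3.3113) = 1.1973.
kT = 0.189 eV / 1.1973 = 0.158 eV.

0.158 eV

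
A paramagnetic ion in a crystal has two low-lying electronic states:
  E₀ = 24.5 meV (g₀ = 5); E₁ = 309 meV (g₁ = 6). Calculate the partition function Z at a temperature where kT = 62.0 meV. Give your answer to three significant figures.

Z = 3.41

Eᵢ/kT = 0.39516, 4.9839.
Z = Σ gᵢe^(−Eᵢ/kT) = 5·e^(−0.39516) + 6·e^(−4.9839) = 3.3679 + 0.041084 = 3.4090.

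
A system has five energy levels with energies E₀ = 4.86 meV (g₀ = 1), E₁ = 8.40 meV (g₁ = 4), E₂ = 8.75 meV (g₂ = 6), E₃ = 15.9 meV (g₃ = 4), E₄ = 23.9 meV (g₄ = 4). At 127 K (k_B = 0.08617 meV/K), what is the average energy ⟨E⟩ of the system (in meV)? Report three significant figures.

k_BT = 0.08617 × 127 K = 10.944 meV.
Eᵢ/kT = 0.44408, 0.76754, 0.79952, 1.4529, 2.1838.
Z = Σ gᵢe^(−Eᵢ/kT) = 1·e^(−0.44408) + 4·e^(−0.76754) + 6·e^(−0.79952) + 4·e^(−1.4529) + 4·e^(−2.1838) = 0.64141 + 1.8566 + 2.6973 + 0.93556 + 0.45045 = 6.5813.
⟨E⟩ = Σ Eᵢ gᵢe^(−Eᵢ/kT) / Z = (4.86·0.64141 + 8.40·1.8566 + 8.75·2.6973 + 15.9·0.93556 + 23.9·0.45045) / 6.5813 = 10.3 meV.

10.3 meV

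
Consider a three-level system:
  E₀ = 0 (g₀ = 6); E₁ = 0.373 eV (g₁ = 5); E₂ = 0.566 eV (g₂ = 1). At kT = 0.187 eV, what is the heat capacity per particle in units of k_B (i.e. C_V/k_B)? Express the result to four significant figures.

0.4183

Eᵢ/kT = 0, 1.99465, 3.02674.
Z = Σ gᵢe^(−Eᵢ/kT) = 6·e^(−0) + 5·e^(−1.99465) + 1·e^(−3.02674) = 6.00000 + 0.680306 + 0.0484734 = 6.72878.
⟨E⟩ = 0.0417892 eV, ⟨E²⟩ = 0.0163743 eV².
C_V/k_B = (⟨E²⟩ − ⟨E⟩²)/(kT)² = (0.0163743 − 0.00174634)/0.0349690 = 0.4183.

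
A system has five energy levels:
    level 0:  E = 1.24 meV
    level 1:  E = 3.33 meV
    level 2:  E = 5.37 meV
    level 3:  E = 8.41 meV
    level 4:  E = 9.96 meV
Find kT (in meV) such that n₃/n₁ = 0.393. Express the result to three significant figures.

5.44 meV

n₃/n₁ = exp[−(E₃−E₁)/kT] = 0.393.
⇒ (E₃−E₁)/kT = ln(1/0.393) = ln(2.5445) = 0.93393.
kT = 5.08 meV / 0.93393 = 5.44 meV.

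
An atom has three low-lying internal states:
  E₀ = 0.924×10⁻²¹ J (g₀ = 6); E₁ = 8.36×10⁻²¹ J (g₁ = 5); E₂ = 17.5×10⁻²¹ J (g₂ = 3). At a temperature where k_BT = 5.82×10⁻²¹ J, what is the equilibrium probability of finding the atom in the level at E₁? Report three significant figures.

0.184

Eᵢ/kT = 0.15876, 1.4364, 3.0069.
Z = Σ gᵢe^(−Eᵢ/kT) = 6·e^(−0.15876) + 5·e^(−1.4364) + 3·e^(−3.0069) = 5.1192 + 1.1889 + 0.14833 = 6.4564.
P₁ = g₁ e^(−E₁/kT) / Z = 1.1889/6.4564 = 0.184.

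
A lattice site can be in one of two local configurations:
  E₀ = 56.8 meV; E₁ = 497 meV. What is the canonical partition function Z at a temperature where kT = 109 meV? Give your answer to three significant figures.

Eᵢ/kT = 0.52110, 4.5596.
Z = Σ e^(−Eᵢ/kT) = e^(−0.52110) + e^(−4.5596) = 0.59387 + 0.010466 = 0.60434.

Z = 0.604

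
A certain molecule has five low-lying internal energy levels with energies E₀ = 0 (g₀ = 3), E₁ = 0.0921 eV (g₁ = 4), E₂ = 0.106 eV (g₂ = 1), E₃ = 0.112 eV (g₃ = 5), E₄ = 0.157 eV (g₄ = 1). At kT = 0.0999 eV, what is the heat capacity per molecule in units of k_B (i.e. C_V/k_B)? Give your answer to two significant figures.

0.29

Eᵢ/kT = 0, 0.9219, 1.061, 1.121, 1.572.
Z = Σ gᵢe^(−Eᵢ/kT) = 3·e^(−0) + 4·e^(−0.9219) + 1·e^(−1.061) + 5·e^(−1.121) + 1·e^(−1.572) = 3.000 + 1.591 + 0.3461 + 1.630 + 0.2076 = 6.775.
⟨E⟩ = 0.05880 eV, ⟨E²⟩ = 0.006339 eV².
C_V/k_B = (⟨E²⟩ − ⟨E⟩²)/(kT)² = (0.006339 − 0.003457)/0.009980 = 0.29.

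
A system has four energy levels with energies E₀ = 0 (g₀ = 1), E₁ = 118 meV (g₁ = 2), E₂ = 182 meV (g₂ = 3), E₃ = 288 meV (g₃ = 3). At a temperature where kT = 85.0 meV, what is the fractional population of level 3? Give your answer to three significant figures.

Eᵢ/kT = 0, 1.3882, 2.1412, 3.3882.
Z = Σ gᵢe^(−Eᵢ/kT) = 1·e^(−0) + 2·e^(−1.3882) + 3·e^(−2.1412) + 3·e^(−3.3882) = 1.0000 + 0.49905 + 0.35254 + 0.10131 = 1.9529.
P₃ = g₃ e^(−E₃/kT) / Z = 0.10131/1.9529 = 0.0519.

0.0519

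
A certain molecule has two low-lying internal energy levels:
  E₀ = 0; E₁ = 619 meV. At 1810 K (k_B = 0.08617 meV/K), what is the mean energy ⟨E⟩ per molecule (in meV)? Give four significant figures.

k_BT = 0.08617 × 1810 K = 155.968 meV.
Eᵢ/kT = 0, 3.96876.
Z = Σ e^(−Eᵢ/kT) = e^(−0) + e^(−3.96876) = 1.00000 + 0.0188969 = 1.01890.
⟨E⟩ = Σ Eᵢ e^(−Eᵢ/kT) / Z = (0·1.00000 + 619·0.0188969) / 1.01890 = 11.48 meV.

11.48 meV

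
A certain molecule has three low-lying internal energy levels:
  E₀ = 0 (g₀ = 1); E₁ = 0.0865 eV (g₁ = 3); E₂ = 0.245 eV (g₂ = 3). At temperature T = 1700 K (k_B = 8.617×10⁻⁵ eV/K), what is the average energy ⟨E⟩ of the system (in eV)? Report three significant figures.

k_BT = 8.617×10⁻⁵ × 1700 K = 0.14649 eV.
Eᵢ/kT = 0, 0.59048, 1.6725.
Z = Σ gᵢe^(−Eᵢ/kT) = 1·e^(−0) + 3·e^(−0.59048) + 3·e^(−1.6725) = 1.0000 + 1.6622 + 0.56333 = 3.2255.
⟨E⟩ = Σ Eᵢ gᵢe^(−Eᵢ/kT) / Z = (0·1.0000 + 0.0865·1.6622 + 0.245·0.56333) / 3.2255 = 0.0874 eV.

0.0874 eV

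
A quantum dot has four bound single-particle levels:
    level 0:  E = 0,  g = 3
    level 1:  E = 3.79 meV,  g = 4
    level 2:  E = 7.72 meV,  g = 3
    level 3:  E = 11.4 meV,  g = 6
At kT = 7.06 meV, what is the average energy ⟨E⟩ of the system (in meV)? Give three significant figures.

Eᵢ/kT = 0, 0.53683, 1.0935, 1.6147.
Z = Σ gᵢe^(−Eᵢ/kT) = 3·e^(−0) + 4·e^(−0.53683) + 3·e^(−1.0935) + 6·e^(−1.6147) = 3.0000 + 2.3384 + 1.0051 + 1.1937 = 7.5372.
⟨E⟩ = Σ Eᵢ gᵢe^(−Eᵢ/kT) / Z = (0·3.0000 + 3.79·2.3384 + 7.72·1.0051 + 11.4·1.1937) / 7.5372 = 4.01 meV.

4.01 meV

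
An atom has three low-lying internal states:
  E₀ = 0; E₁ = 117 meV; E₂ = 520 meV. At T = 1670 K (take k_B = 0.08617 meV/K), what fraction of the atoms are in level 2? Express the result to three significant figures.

k_BT = 0.08617 × 1670 K = 143.90 meV.
Eᵢ/kT = 0, 0.81306, 3.6136.
Z = Σ e^(−Eᵢ/kT) = e^(−0) + e^(−0.81306) + e^(−3.6136) = 1.0000 + 0.44350 + 0.026955 = 1.4705.
P₂ = e^(−E₂/kT) / Z = 0.026955/1.4705 = 0.0183.

0.0183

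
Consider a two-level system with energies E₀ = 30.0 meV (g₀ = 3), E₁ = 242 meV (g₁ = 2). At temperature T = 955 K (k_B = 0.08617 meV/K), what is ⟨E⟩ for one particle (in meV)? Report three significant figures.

k_BT = 0.08617 × 955 K = 82.292 meV.
Eᵢ/kT = 0.36456, 2.9407.
Z = Σ gᵢe^(−Eᵢ/kT) = 3·e^(−0.36456) + 2·e^(−2.9407) = 2.0835 + 0.10566 = 2.1892.
⟨E⟩ = Σ Eᵢ gᵢe^(−Eᵢ/kT) / Z = (30.0·2.0835 + 242·0.10566) / 2.1892 = 40.2 meV.

40.2 meV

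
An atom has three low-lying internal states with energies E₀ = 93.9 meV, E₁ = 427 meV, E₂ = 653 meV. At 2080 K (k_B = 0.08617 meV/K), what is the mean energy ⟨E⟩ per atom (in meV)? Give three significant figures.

k_BT = 0.08617 × 2080 K = 179.23 meV.
Eᵢ/kT = 0.52391, 2.3824, 3.6434.
Z = Σ e^(−Eᵢ/kT) = e^(−0.52391) + e^(−2.3824) + e^(−3.6434) = 0.59220 + 0.092329 + 0.026163 = 0.71069.
⟨E⟩ = Σ Eᵢ e^(−Eᵢ/kT) / Z = (93.9·0.59220 + 427·0.092329 + 653·0.026163) / 0.71069 = 158 meV.

158 meV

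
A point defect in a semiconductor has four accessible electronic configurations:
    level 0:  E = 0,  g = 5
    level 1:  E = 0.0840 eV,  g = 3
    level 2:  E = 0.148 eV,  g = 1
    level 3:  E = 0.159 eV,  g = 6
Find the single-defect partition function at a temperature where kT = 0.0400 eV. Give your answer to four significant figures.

Z = 5.505

Eᵢ/kT = 0, 2.10000, 3.70000, 3.97500.
Z = Σ gᵢe^(−Eᵢ/kT) = 5·e^(−0) + 3·e^(−2.10000) + 1·e^(−3.70000) + 6·e^(−3.97500) = 5.00000 + 0.367369 + 0.0247235 + 0.112676 = 5.50477.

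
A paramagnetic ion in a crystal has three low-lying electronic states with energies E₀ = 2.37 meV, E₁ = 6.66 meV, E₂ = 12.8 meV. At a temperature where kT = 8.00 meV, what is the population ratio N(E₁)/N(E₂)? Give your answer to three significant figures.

2.15

n₁/n₂ = exp[−(E₁−E₂)/kT] = exp(−(-6.14 meV)/(8.00 meV)) = exp(0.76750) = 2.15.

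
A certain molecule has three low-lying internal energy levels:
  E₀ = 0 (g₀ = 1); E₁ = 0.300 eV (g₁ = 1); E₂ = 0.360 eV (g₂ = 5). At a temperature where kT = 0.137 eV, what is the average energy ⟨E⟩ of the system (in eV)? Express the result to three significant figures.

0.111 eV

Eᵢ/kT = 0, 2.1898, 2.6277.
Z = Σ gᵢe^(−Eᵢ/kT) = 1·e^(−0) + 1·e^(−2.1898) + 5·e^(−2.6277) = 1.0000 + 0.11194 + 0.36122 = 1.4732.
⟨E⟩ = Σ Eᵢ gᵢe^(−Eᵢ/kT) / Z = (0·1.0000 + 0.300·0.11194 + 0.360·0.36122) / 1.4732 = 0.111 eV.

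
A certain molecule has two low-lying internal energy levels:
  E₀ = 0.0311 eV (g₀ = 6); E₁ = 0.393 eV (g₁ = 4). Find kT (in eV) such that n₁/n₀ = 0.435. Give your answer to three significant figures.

n₁/n₀ = (g₁/g₀) exp[−(E₁−E₀)/kT] = 0.435.
⇒ (E₁−E₀)/kT = ln((4/6)/0.435) = ln(1.5326) = 0.42697.
kT = 0.3619 eV / 0.42697 = 0.848 eV.

0.848 eV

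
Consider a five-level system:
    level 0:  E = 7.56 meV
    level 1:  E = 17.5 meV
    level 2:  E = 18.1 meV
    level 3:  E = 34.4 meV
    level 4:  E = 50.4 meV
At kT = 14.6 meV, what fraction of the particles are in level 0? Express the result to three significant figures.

Eᵢ/kT = 0.51781, 1.1986, 1.2397, 2.3562, 3.4521.
Z = Σ e^(−Eᵢ/kT) = e^(−0.51781) + e^(−1.1986) + e^(−1.2397) + e^(−2.3562) + e^(−3.4521) = 0.59582 + 0.30162 + 0.28947 + 0.094780 + 0.031679 = 1.3134.
P₀ = e^(−E₀/kT) / Z = 0.59582/1.3134 = 0.454.

0.454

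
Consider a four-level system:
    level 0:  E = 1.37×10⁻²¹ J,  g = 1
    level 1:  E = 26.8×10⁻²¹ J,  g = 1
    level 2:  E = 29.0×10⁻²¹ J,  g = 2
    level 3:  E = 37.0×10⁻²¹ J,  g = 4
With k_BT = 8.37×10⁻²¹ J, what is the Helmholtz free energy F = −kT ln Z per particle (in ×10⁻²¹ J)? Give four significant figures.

Eᵢ/kT = 0.163680, 3.20191, 3.46476, 4.42055.
Z = Σ gᵢe^(−Eᵢ/kT) = 1·e^(−0.163680) + 1·e^(−3.20191) + 2·e^(−3.46476) + 4·e^(−4.42055) = 0.849014 + 0.0406844 + 0.0625610 + 0.0481105 = 1.00037.
F = −kT ln Z = −8.37 × ln(1.00037) = −8.37 × 0.000369932 = -0.003096 ×10⁻²¹ J.

-0.003096 ×10⁻²¹ J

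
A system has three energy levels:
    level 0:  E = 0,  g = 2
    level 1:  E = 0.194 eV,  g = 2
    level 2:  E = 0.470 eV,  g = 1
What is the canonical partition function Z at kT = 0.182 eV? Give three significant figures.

Eᵢ/kT = 0, 1.0659, 2.5824.
Z = Σ gᵢe^(−Eᵢ/kT) = 2·e^(−0) + 2·e^(−1.0659) + 1·e^(−2.5824) = 2.0000 + 0.68884 + 0.075592 = 2.7644.

Z = 2.76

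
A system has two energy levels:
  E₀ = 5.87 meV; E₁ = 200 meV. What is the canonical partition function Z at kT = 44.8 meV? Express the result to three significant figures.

Z = 0.889

Eᵢ/kT = 0.13103, 4.4643.
Z = Σ e^(−Eᵢ/kT) = e^(−0.13103) + e^(−4.4643) = 0.87719 + 0.011513 = 0.88870.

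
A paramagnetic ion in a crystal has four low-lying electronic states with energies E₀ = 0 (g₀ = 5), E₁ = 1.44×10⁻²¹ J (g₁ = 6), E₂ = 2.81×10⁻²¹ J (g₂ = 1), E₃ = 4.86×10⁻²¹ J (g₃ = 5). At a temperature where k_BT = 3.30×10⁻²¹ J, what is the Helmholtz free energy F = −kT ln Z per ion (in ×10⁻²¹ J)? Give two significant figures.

Eᵢ/kT = 0, 0.4364, 0.8515, 1.473.
Z = Σ gᵢe^(−Eᵢ/kT) = 5·e^(−0) + 6·e^(−0.4364) + 1·e^(−0.8515) + 5·e^(−1.473) = 5.000 + 3.878 + 0.4268 + 1.146 = 10.45.
F = −kT ln Z = −3.30 × ln(10.45) = −3.30 × 2.347 = -7.7 ×10⁻²¹ J.

-7.7 ×10⁻²¹ J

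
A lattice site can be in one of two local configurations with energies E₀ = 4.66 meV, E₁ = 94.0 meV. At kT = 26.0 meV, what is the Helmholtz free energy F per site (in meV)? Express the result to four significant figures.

Eᵢ/kT = 0.179231, 3.61538.
Z = Σ e^(−Eᵢ/kT) = e^(−0.179231) + e^(−3.61538) = 0.835913 + 0.0269067 = 0.862820.
F = −kT ln Z = −26.0 × ln(0.862820) = −26.0 × -0.147549 = 3.836 meV.

3.836 meV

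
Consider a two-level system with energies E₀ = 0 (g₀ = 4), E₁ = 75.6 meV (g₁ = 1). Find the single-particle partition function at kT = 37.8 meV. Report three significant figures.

Eᵢ/kT = 0, 2.0000.
Z = Σ gᵢe^(−Eᵢ/kT) = 4·e^(−0) + 1·e^(−2.0000) = 4.0000 + 0.13534 = 4.1353.

Z = 4.14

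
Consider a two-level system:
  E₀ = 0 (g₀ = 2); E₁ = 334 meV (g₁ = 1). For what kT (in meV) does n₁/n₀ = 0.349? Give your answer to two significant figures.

n₁/n₀ = (g₁/g₀) exp[−(E₁−E₀)/kT] = 0.349.
⇒ (E₁−E₀)/kT = ln((1/2)/0.349) = ln(1.433) = 0.3598.
kT = 334 meV / 0.3598 = 930 meV.

930 meV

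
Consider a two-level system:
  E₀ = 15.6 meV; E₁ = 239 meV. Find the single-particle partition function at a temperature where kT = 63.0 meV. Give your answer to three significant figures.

Eᵢ/kT = 0.24762, 3.7937.
Z = Σ e^(−Eᵢ/kT) = e^(−0.24762) + e^(−3.7937) = 0.78066 + 0.022512 = 0.80317.

Z = 0.803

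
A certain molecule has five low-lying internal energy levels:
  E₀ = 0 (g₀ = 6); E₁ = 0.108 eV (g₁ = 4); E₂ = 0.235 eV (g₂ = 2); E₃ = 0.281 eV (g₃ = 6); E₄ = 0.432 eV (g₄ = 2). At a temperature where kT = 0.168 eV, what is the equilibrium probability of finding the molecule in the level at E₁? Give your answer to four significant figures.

0.2129

Eᵢ/kT = 0, 0.642857, 1.39881, 1.67262, 2.57143.
Z = Σ gᵢe^(−Eᵢ/kT) = 6·e^(−0) + 4·e^(−0.642857) + 2·e^(−1.39881) + 6·e^(−1.67262) + 2·e^(−2.57143) = 6.00000 + 2.10315 + 0.493781 + 1.12653 + 0.152852 = 9.87631.
P₁ = g₁ e^(−E₁/kT) / Z = 2.10315/9.87631 = 0.2129.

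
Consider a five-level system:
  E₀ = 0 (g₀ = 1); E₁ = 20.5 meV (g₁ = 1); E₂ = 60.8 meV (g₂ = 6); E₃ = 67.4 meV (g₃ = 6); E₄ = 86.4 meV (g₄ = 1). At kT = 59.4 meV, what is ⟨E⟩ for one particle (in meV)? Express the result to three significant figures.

Eᵢ/kT = 0, 0.34512, 1.0236, 1.1347, 1.4545.
Z = Σ gᵢe^(−Eᵢ/kT) = 1·e^(−0) + 1·e^(−0.34512) + 6·e^(−1.0236) + 6·e^(−1.1347) + 1·e^(−1.4545) = 1.0000 + 0.70814 + 2.1558 + 1.9291 + 0.23352 = 6.0266.
⟨E⟩ = Σ Eᵢ gᵢe^(−Eᵢ/kT) / Z = (0·1.0000 + 20.5·0.70814 + 60.8·2.1558 + 67.4·1.9291 + 86.4·0.23352) / 6.0266 = 49.1 meV.

49.1 meV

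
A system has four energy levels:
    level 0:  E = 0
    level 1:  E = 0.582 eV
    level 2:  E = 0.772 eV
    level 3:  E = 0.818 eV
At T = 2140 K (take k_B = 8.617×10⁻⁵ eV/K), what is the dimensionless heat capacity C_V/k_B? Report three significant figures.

0.809

k_BT = 8.617×10⁻⁵ × 2140 K = 0.18440 eV.
Eᵢ/kT = 0, 3.1562, 4.1866, 4.4360.
Z = Σ e^(−Eᵢ/kT) = e^(−0) + e^(−3.1562) + e^(−4.1866) + e^(−4.4360) = 1.0000 + 0.042587 + 0.015198 + 0.011843 = 1.0696.
⟨E⟩ = 0.043199 eV, ⟨E²⟩ = 0.029364 eV².
C_V/k_B = (⟨E²⟩ − ⟨E⟩²)/(kT)² = (0.029364 − 0.0018662)/0.034003 = 0.809.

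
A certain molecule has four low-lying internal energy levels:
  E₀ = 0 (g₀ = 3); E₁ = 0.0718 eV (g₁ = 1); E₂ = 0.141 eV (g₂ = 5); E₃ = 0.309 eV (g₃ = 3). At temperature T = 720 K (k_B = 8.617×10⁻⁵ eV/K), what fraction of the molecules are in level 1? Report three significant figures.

0.0816

k_BT = 8.617×10⁻⁵ × 720 K = 0.062042 eV.
Eᵢ/kT = 0, 1.1573, 2.2727, 4.9805.
Z = Σ gᵢe^(−Eᵢ/kT) = 3·e^(−0) + 1·e^(−1.1573) + 5·e^(−2.2727) + 3·e^(−4.9805) = 3.0000 + 0.31433 + 0.51517 + 0.020612 = 3.8501.
P₁ = g₁ e^(−E₁/kT) / Z = 0.31433/3.8501 = 0.0816.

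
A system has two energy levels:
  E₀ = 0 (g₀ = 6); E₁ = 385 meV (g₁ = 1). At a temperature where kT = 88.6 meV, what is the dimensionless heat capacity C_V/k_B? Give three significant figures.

Eᵢ/kT = 0, 4.3454.
Z = Σ gᵢe^(−Eᵢ/kT) = 6·e^(−0) + 1·e^(−4.3454) = 6.0000 + 0.012966 = 6.0130.
⟨E⟩ = 0.83019 meV, ⟨E²⟩ = 319.62 meV².
C_V/k_B = (⟨E²⟩ − ⟨E⟩²)/(kT)² = (319.62 − 0.68922)/7850.0 = 0.0406.

0.0406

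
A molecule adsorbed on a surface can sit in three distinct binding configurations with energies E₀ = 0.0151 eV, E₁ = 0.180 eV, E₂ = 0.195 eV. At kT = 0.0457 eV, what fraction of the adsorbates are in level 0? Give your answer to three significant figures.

0.955

Eᵢ/kT = 0.33042, 3.9387, 4.2670.
Z = Σ e^(−Eᵢ/kT) = e^(−0.33042) + e^(−3.9387) + e^(−4.2670) = 0.71862 + 0.019474 + 0.014024 = 0.75212.
P₀ = e^(−E₀/kT) / Z = 0.71862/0.75212 = 0.955.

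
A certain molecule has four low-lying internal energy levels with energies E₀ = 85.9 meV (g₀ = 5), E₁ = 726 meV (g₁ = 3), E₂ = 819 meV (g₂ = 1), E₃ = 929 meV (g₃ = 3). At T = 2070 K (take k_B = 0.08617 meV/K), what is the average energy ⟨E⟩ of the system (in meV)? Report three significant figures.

103 meV

k_BT = 0.08617 × 2070 K = 178.37 meV.
Eᵢ/kT = 0.48158, 4.0702, 4.5916, 5.2083.
Z = Σ gᵢe^(−Eᵢ/kT) = 5·e^(−0.48158) + 3·e^(−4.0702) + 1·e^(−4.5916) + 3·e^(−5.2083) = 3.0890 + 0.051222 + 0.010137 + 0.016413 = 3.1668.
⟨E⟩ = Σ Eᵢ gᵢe^(−Eᵢ/kT) / Z = (85.9·3.0890 + 726·0.051222 + 819·0.010137 + 929·0.016413) / 3.1668 = 103 meV.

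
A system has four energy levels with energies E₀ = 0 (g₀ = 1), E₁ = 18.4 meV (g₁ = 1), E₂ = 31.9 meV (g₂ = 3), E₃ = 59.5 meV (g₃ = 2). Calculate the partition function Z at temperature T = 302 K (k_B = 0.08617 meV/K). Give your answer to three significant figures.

k_BT = 0.08617 × 302 K = 26.023 meV.
Eᵢ/kT = 0, 0.70707, 1.2258, 2.2864.
Z = Σ gᵢe^(−Eᵢ/kT) = 1·e^(−0) + 1·e^(−0.70707) + 3·e^(−1.2258) + 2·e^(−2.2864) = 1.0000 + 0.49309 + 0.88057 + 0.20326 = 2.5769.

Z = 2.58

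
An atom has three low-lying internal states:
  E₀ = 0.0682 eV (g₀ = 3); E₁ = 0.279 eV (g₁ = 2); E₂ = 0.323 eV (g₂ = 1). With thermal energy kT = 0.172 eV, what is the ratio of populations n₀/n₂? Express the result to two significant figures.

13

n₀/n₂ = (g₀/g₂) exp[−(E₀−E₂)/kT] = (3/1) × exp(−(-0.2548 eV)/(0.172 eV)) = (3/1) × exp(1.481) = 13.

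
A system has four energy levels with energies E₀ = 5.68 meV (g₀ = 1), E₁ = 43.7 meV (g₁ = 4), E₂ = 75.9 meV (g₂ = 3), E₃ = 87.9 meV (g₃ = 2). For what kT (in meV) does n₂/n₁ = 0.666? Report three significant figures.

n₂/n₁ = (g₂/g₁) exp[−(E₂−E₁)/kT] = 0.666.
⇒ (E₂−E₁)/kT = ln((3/4)/0.666) = ln(1.1261) = 0.11876.
kT = 32.2 meV / 0.11876 = 271 meV.

271 meV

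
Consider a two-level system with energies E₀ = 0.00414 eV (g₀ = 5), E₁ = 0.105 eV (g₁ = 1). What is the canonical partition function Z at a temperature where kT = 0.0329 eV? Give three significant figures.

Eᵢ/kT = 0.12584, 3.1915.
Z = Σ gᵢe^(−Eᵢ/kT) = 5·e^(−0.12584) + 1·e^(−3.1915) = 4.4088 + 0.041110 = 4.4499.

Z = 4.45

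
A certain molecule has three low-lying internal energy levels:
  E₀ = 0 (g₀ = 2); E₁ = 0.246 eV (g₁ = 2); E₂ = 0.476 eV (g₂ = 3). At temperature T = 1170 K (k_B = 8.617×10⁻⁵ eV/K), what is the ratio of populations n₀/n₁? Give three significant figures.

11.5

k_BT = 8.617×10⁻⁵ × 1170 K = 0.10082 eV.
n₀/n₁ = (g₀/g₁) exp[−(E₀−E₁)/kT] = (2/2) × exp(−(-0.246 eV)/(0.10082 eV)) = (2/2) × exp(2.4400) = 11.5.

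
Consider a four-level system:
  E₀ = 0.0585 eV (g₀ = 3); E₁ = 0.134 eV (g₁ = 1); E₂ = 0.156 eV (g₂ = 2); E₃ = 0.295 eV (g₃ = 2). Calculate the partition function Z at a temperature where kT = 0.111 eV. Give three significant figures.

Z = 2.70

Eᵢ/kT = 0.52703, 1.2072, 1.4054, 2.6577.
Z = Σ gᵢe^(−Eᵢ/kT) = 3·e^(−0.52703) + 1·e^(−1.2072) + 2·e^(−1.4054) + 2·e^(−2.6577) = 1.7711 + 0.29903 + 0.49054 + 0.14022 = 2.7009.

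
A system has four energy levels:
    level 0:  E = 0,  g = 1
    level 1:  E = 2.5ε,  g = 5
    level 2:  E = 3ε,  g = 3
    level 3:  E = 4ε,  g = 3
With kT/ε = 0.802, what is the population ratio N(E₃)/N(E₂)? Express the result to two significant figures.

n₃/n₂ = (g₃/g₂) exp[−(E₃−E₂)/kT] = (3/3) × exp(−(1ε)/(0.802ε)) = (3/3) × exp(-1.247) = 0.29.

0.29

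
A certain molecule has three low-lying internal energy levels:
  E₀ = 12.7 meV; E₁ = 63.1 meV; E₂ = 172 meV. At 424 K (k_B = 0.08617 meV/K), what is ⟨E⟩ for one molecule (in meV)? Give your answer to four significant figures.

24.34 meV

k_BT = 0.08617 × 424 K = 36.5361 meV.
Eᵢ/kT = 0.347601, 1.72706, 4.70767.
Z = Σ e^(−Eᵢ/kT) = e^(−0.347601) + e^(−1.72706) + e^(−4.70767) = 0.706381 + 0.177806 + 0.00902578 = 0.893213.
⟨E⟩ = Σ Eᵢ e^(−Eᵢ/kT) / Z = (12.7·0.706381 + 63.1·0.177806 + 172·0.00902578) / 0.893213 = 24.34 meV.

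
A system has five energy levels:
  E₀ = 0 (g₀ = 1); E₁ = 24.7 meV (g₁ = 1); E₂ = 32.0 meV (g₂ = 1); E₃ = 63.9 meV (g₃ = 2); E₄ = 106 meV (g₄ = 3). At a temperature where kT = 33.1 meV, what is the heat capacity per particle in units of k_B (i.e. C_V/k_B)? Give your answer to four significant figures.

Eᵢ/kT = 0, 0.746224, 0.966767, 1.93051, 3.20242.
Z = Σ gᵢe^(−Eᵢ/kT) = 1·e^(−0) + 1·e^(−0.746224) + 1·e^(−0.966767) + 2·e^(−1.93051) + 3·e^(−3.20242) = 1.00000 + 0.474154 + 0.380311 + 0.290148 + 0.121991 = 2.26660.
⟨E⟩ = 24.4212 meV, ⟨E²⟩ = 1426.87 meV².
C_V/k_B = (⟨E²⟩ − ⟨E⟩²)/(kT)² = (1426.87 − 596.395)/1095.61 = 0.7580.

0.7580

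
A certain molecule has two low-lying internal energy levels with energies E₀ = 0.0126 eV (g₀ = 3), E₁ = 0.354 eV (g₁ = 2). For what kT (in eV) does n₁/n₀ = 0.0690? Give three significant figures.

0.151 eV

n₁/n₀ = (g₁/g₀) exp[−(E₁−E₀)/kT] = 0.0690.
⇒ (E₁−E₀)/kT = ln((2/3)/0.0690) = ln(9.6618) = 2.2682.
kT = 0.3414 eV / 2.2682 = 0.151 eV.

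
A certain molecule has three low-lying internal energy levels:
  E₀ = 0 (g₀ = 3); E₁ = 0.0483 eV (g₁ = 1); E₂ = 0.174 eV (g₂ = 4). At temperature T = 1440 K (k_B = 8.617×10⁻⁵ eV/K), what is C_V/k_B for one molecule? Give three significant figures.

k_BT = 8.617×10⁻⁵ × 1440 K = 0.12408 eV.
Eᵢ/kT = 0, 0.38926, 1.4023.
Z = Σ gᵢe^(−Eᵢ/kT) = 3·e^(−0) + 1·e^(−0.38926) + 4·e^(−1.4023) = 3.0000 + 0.67756 + 0.98412 = 4.6617.
⟨E⟩ = 0.043753 eV, ⟨E²⟩ = 0.0067306 eV².
C_V/k_B = (⟨E²⟩ − ⟨E⟩²)/(kT)² = (0.0067306 − 0.0019143)/0.015396 = 0.313.

0.313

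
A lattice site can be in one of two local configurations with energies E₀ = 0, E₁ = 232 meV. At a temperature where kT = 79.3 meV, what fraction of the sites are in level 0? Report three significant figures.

Eᵢ/kT = 0, 2.9256.
Z = Σ e^(−Eᵢ/kT) = e^(−0) + e^(−2.9256) = 1.0000 + 0.053633 = 1.0536.
P₀ = e^(−E₀/kT) / Z = 1.0000/1.0536 = 0.949.

0.949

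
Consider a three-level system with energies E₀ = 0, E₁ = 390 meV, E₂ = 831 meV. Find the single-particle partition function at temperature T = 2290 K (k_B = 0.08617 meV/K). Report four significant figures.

Z = 1.153

k_BT = 0.08617 × 2290 K = 197.329 meV.
Eᵢ/kT = 0, 1.97639, 4.21124.
Z = Σ e^(−Eᵢ/kT) = e^(−0) + e^(−1.97639) + e^(−4.21124) = 1.00000 + 0.138569 + 0.0148280 = 1.15340.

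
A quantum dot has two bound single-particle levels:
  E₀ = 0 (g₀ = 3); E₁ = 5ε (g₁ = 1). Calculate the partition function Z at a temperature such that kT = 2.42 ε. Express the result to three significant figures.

Eᵢ/kT = 0, 2.0661.
Z = Σ gᵢe^(−Eᵢ/kT) = 3·e^(−0) + 1·e^(−2.0661) = 3.0000 + 0.12668 = 3.1267.

Z = 3.13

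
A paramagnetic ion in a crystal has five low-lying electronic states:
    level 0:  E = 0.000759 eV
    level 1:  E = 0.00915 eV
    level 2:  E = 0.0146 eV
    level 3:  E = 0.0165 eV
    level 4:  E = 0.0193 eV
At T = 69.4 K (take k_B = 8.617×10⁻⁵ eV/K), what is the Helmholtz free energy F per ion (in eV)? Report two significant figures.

k_BT = 8.617×10⁻⁵ × 69.4 K = 0.005980 eV.
Eᵢ/kT = 0.1269, 1.530, 2.441, 2.759, 3.227.
Z = Σ e^(−Eᵢ/kT) = e^(−0.1269) + e^(−1.530) + e^(−2.441) + e^(−2.759) + e^(−3.227) = 0.8808 + 0.2165 + 0.08707 + 0.06336 + 0.03968 = 1.287.
F = −kT ln Z = −0.005980 × ln(1.287) = −0.005980 × 0.2523 = -0.0015 eV.

-0.0015 eV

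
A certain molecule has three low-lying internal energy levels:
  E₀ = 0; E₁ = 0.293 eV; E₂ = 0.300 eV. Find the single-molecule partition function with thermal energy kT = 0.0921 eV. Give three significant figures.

Z = 1.08

Eᵢ/kT = 0, 3.1813, 3.2573.
Z = Σ e^(−Eᵢ/kT) = e^(−0) + e^(−3.1813) + e^(−3.2573) = 1.0000 + 0.041532 + 0.038492 = 1.0800.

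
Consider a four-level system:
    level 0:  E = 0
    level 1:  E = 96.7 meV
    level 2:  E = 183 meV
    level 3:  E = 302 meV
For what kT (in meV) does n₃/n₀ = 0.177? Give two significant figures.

n₃/n₀ = exp[−(E₃−E₀)/kT] = 0.177.
⇒ (E₃−E₀)/kT = ln(1/0.177) = ln(5.650) = 1.732.
kT = 302 meV / 1.732 = 170 meV.

170 meV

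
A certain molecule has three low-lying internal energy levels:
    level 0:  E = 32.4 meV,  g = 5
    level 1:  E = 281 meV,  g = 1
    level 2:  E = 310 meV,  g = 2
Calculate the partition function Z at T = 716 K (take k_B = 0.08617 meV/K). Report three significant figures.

k_BT = 0.08617 × 716 K = 61.698 meV.
Eᵢ/kT = 0.52514, 4.5544, 5.0245.
Z = Σ gᵢe^(−Eᵢ/kT) = 5·e^(−0.52514) + 1·e^(−4.5544) + 2·e^(−5.0245) = 2.9574 + 0.010521 + 0.013150 = 2.9811.

Z = 2.98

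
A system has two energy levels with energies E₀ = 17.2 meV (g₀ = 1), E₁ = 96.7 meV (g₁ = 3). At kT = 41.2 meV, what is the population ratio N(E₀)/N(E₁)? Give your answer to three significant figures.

n₀/n₁ = (g₀/g₁) exp[−(E₀−E₁)/kT] = (1/3) × exp(−(-79.5 meV)/(41.2 meV)) = (1/3) × exp(1.9296) = 2.30.

2.30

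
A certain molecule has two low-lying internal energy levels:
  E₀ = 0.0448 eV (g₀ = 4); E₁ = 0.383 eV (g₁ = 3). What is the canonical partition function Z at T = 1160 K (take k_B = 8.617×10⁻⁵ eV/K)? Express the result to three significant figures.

k_BT = 8.617×10⁻⁵ × 1160 K = 0.099957 eV.
Eᵢ/kT = 0.44819, 3.8316.
Z = Σ gᵢe^(−Eᵢ/kT) = 4·e^(−0.44819) + 3·e^(−3.8316) = 2.5551 + 0.065025 = 2.6201.

Z = 2.62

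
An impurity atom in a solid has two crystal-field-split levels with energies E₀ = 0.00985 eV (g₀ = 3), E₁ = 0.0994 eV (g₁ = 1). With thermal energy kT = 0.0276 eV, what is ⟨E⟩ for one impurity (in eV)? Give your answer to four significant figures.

Eᵢ/kT = 0.356884, 3.60145.
Z = Σ gᵢe^(−Eᵢ/kT) = 3·e^(−0.356884) + 1·e^(−3.60145) = 2.09956 + 0.0272841 = 2.12684.
⟨E⟩ = Σ Eᵢ gᵢe^(−Eᵢ/kT) / Z = (0.00985·2.09956 + 0.0994·0.0272841) / 2.12684 = 0.01100 eV.

0.01100 eV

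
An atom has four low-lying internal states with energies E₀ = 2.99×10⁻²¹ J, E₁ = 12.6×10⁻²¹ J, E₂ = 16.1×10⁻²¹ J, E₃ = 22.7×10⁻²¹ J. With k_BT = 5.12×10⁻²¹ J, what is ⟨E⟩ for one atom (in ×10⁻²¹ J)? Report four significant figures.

Eᵢ/kT = 0.583984, 2.46094, 3.14453, 4.43359.
Z = Σ e^(−Eᵢ/kT) = e^(−0.583984) + e^(−2.46094) + e^(−3.14453) + e^(−4.43359) = 0.557672 + 0.0853547 + 0.0430872 + 0.0118718 = 0.697986.
⟨E⟩ = Σ Eᵢ e^(−Eᵢ/kT) / Z = (2.99·0.557672 + 12.6·0.0853547 + 16.1·0.0430872 + 22.7·0.0118718) / 0.697986 = 5.310 ×10⁻²¹ J.

5.310 ×10⁻²¹ J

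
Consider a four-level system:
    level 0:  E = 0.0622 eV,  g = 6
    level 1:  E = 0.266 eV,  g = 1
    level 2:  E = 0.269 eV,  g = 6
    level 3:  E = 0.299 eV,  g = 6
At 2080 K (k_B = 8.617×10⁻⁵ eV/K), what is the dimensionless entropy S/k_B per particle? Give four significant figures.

k_BT = 8.617×10⁻⁵ × 2080 K = 0.179234 eV.
Eᵢ/kT = 0.347032, 1.48409, 1.50083, 1.66821.
Z = Σ gᵢe^(−Eᵢ/kT) = 6·e^(−0.347032) + 1·e^(−1.48409) + 6·e^(−1.50083) + 6·e^(−1.66821) = 4.24070 + 0.226709 + 1.33767 + 1.13151 = 6.93659.
⟨E⟩ = Σ EᵢPᵢ = 0.147368 eV.
S/k_B = ln Z + ⟨E⟩/kT = ln(6.93659) + 0.147368/0.179234 = 1.93681 + 0.822210 = 2.759.

2.759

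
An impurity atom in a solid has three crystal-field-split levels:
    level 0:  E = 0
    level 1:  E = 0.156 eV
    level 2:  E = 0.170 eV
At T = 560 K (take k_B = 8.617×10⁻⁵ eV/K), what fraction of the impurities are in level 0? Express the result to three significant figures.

k_BT = 8.617×10⁻⁵ × 560 K = 0.048255 eV.
Eᵢ/kT = 0, 3.2328, 3.5230.
Z = Σ e^(−Eᵢ/kT) = e^(−0) + e^(−3.2328) + e^(−3.5230) = 1.0000 + 0.039447 + 0.029511 = 1.0690.
P₀ = e^(−E₀/kT) / Z = 1.0000/1.0690 = 0.935.

0.935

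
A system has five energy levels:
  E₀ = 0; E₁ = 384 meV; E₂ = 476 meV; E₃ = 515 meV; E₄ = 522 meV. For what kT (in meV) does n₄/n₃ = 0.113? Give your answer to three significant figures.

3.21 meV

n₄/n₃ = exp[−(E₄−E₃)/kT] = 0.113.
⇒ (E₄−E₃)/kT = ln(1/0.113) = ln(8.8496) = 2.1804.
kT = 7 meV / 2.1804 = 3.21 meV.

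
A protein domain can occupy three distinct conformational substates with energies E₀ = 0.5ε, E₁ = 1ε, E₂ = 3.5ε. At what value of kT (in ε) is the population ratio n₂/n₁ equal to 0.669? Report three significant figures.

6.22 ε

n₂/n₁ = exp[−(E₂−E₁)/kT] = 0.669.
⇒ (E₂−E₁)/kT = ln(1/0.669) = ln(1.4948) = 0.40199.
kT = 2.5ε / 0.40199 = 6.22 ε.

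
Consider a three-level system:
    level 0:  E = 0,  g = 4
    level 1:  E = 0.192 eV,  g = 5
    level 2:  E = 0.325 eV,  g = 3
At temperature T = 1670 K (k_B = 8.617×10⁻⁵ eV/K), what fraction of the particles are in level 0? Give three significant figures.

0.710

k_BT = 8.617×10⁻⁵ × 1670 K = 0.14390 eV.
Eᵢ/kT = 0, 1.3343, 2.2585.
Z = Σ gᵢe^(−Eᵢ/kT) = 4·e^(−0) + 5·e^(−1.3343) + 3·e^(−2.2585) = 4.0000 + 1.3167 + 0.31352 = 5.6302.
P₀ = g₀ e^(−E₀/kT) / Z = 4.0000/5.6302 = 0.710.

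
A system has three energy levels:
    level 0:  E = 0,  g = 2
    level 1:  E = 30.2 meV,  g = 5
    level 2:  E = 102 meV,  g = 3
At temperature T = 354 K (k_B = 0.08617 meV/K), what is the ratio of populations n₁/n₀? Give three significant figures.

k_BT = 0.08617 × 354 K = 30.504 meV.
n₁/n₀ = (g₁/g₀) exp[−(E₁−E₀)/kT] = (5/2) × exp(−(30.2 meV)/(30.504 meV)) = (5/2) × exp(-0.99003) = 0.929.

0.929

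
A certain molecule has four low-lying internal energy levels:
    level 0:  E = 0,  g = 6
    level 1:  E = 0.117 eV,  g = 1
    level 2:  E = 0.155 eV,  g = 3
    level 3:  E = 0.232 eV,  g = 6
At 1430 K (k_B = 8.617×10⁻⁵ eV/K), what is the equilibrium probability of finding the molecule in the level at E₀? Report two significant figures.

0.74

k_BT = 8.617×10⁻⁵ × 1430 K = 0.1232 eV.
Eᵢ/kT = 0, 0.9497, 1.258, 1.883.
Z = Σ gᵢe^(−Eᵢ/kT) = 6·e^(−0) + 1·e^(−0.9497) + 3·e^(−1.258) + 6·e^(−1.883) = 6.000 + 0.3869 + 0.8527 + 0.9128 = 8.152.
P₀ = g₀ e^(−E₀/kT) / Z = 6.000/8.152 = 0.74.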